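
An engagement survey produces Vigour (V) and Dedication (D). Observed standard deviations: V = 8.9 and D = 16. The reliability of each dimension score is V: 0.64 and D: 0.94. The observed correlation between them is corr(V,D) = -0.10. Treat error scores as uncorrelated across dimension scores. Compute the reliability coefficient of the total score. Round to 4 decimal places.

0.8570

Var(V+D) = 8.9² + 16² + 2·[8.9·16·(-0.10)] = 335.21 − 28.48 = 306.73.
With uncorrelated errors the cross-covariances are all true-score covariance, so they carry over unchanged; only the diagonal terms shrink to ρᵢσᵢ².
True-score variance = [8.9²·0.64 + 16²·0.94] − 28.48 = 291.334 − 28.48 = 262.854.
Reliability = 262.854 / 306.73 = 0.8570.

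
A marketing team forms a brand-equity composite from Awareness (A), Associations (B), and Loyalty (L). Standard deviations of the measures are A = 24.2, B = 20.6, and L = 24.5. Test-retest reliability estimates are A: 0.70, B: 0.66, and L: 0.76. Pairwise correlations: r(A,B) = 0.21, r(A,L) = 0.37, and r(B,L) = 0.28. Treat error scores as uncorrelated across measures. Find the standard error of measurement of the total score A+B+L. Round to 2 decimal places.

21.54

Var(total) = 1610.25 + 930.756 = 2541.01.
True-score variance = 1146.22 + 930.756 = 2076.97, so reliability = 0.8174.
Error variance = 2541.01 − 2076.97 = 464.034; SEM = √464.034 = 21.54.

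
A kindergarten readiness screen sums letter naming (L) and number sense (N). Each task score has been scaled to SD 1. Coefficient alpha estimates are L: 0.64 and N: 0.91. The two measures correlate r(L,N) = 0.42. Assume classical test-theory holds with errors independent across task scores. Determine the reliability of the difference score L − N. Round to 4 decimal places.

Var(L−N) = 1 + 1 − 2·0.42 = 2 − 0.84 = 1.16.
Under uncorrelated errors the observed covariances equal the true-score covariances, so only the own-variance terms attenuate.
True-score variance = [0.64 + 0.91] − 0.84 = 1.55 − 0.84 = 0.71.
Reliability = 0.71 / 1.16 = 0.6121.

0.6121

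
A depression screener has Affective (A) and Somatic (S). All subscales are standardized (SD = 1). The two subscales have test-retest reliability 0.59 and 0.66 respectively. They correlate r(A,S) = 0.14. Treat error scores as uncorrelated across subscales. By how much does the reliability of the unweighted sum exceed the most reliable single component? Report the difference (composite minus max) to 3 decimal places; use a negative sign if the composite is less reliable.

Var(sum) = 2 + 0.28 = 2.28; true-score variance = 1.25 + 0.28 = 1.53; composite reliability = 0.6711.
Max component reliability = 0.6600.
Difference = 0.6711 − 0.6600 = 0.011.

0.011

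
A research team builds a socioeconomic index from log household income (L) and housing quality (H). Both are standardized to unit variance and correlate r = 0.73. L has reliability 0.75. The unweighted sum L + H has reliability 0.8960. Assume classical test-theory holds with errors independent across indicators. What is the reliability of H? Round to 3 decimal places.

Var(L+H) = 2 + 2·0.73 = 3.460.
True-score variance = ρ_L + ρ_H + 2·0.73, so 0.8960 = (0.75 + ρ_H + 1.46) / 3.460.
ρ_H = 0.8960·3.460 − 0.75 − 1.46 = 0.890.

0.890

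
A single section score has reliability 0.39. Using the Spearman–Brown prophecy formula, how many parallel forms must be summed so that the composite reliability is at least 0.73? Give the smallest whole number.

k ≥ ρ*(1−ρ₁)/(ρ₁(1−ρ*)) = 0.73·0.61 / (0.39·0.27) = 4.229.
Smallest integer k = 5.

5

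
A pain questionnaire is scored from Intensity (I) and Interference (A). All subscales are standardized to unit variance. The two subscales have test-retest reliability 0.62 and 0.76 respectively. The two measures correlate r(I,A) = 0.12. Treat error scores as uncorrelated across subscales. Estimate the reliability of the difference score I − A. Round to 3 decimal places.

0.648

Var(I−A) = 1 + 1 − 2·0.12 = 2 − 0.24 = 1.76.
With uncorrelated errors the cross-covariances are all true-score covariance, so they carry over unchanged; only the diagonal terms shrink to ρᵢσᵢ².
True-score variance = [0.62 + 0.76] − 0.24 = 1.38 − 0.24 = 1.14.
Reliability = 1.14 / 1.76 = 0.648.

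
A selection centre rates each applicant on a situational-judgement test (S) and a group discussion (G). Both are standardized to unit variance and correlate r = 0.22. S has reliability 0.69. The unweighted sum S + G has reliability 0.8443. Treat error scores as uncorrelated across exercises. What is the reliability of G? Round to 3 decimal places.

0.930

Var(S+G) = 2 + 2·0.22 = 2.440.
True-score variance = ρ_S + ρ_G + 2·0.22, so 0.8443 = (0.69 + ρ_G + 0.44) / 2.440.
ρ_G = 0.8443·2.440 − 0.69 − 0.44 = 0.930.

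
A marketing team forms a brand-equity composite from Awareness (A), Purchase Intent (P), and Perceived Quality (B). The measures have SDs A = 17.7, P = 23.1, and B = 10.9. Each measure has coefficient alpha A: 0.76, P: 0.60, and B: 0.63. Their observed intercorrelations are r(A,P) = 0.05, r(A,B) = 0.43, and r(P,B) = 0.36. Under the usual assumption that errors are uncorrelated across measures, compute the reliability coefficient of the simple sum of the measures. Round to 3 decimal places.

0.754

Var(A+P+B) = 17.7² + 23.1² + 10.9² + 2·[17.7·23.1·0.05 + 17.7·10.9·0.43 + 23.1·10.9·0.36] = 965.71 + 388.096 = 1353.81.
With uncorrelated errors the cross-covariances are all true-score covariance, so they carry over unchanged; only the diagonal terms shrink to ρᵢσᵢ².
True-score variance = [17.7²·0.76 + 23.1²·0.60 + 10.9²·0.63] + 388.096 = 633.117 + 388.096 = 1021.21.
Reliability = 1021.21 / 1353.81 = 0.754.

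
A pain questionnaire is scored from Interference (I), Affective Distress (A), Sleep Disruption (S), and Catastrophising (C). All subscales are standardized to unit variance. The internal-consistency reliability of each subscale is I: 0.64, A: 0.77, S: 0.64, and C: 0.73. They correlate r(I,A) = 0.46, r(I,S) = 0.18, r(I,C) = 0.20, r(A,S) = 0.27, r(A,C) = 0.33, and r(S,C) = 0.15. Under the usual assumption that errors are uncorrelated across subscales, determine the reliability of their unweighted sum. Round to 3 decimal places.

Var(I+A+S+C) = 4 + 2·[0.46 + 0.18 + 0.20 + 0.27 + 0.33 + 0.15] = 4 + 3.18 = 7.18.
Under uncorrelated errors the observed covariances equal the true-score covariances, so only the own-variance terms attenuate.
True-score variance = [0.64 + 0.77 + 0.64 + 0.73] + 3.18 = 2.78 + 3.18 = 5.96.
Reliability = 5.96 / 7.18 = 0.830.

0.830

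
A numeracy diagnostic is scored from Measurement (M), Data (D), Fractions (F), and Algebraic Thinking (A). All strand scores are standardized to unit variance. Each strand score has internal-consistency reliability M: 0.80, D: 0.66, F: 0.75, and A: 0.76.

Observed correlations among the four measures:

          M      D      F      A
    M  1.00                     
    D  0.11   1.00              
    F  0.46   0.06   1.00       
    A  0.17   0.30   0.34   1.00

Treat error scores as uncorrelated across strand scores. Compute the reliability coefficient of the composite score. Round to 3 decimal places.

0.850

Var(M+D+F+A) = 4 + 2·[0.11 + 0.46 + 0.17 + 0.06 + 0.30 + 0.34] = 4 + 2.88 = 6.88.
Under uncorrelated errors the observed covariances equal the true-score covariances, so only the own-variance terms attenuate.
True-score variance = [0.80 + 0.66 + 0.75 + 0.76] + 2.88 = 2.97 + 2.88 = 5.85.
Reliability = 5.85 / 6.88 = 0.850.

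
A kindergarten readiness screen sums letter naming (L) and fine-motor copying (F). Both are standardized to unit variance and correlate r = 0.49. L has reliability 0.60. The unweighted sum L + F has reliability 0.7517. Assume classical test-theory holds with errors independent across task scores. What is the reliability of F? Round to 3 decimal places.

0.660

Var(L+F) = 2 + 2·0.49 = 2.980.
True-score variance = ρ_L + ρ_F + 2·0.49, so 0.7517 = (0.60 + ρ_F + 0.98) / 2.980.
ρ_F = 0.7517·2.980 − 0.60 − 0.98 = 0.660.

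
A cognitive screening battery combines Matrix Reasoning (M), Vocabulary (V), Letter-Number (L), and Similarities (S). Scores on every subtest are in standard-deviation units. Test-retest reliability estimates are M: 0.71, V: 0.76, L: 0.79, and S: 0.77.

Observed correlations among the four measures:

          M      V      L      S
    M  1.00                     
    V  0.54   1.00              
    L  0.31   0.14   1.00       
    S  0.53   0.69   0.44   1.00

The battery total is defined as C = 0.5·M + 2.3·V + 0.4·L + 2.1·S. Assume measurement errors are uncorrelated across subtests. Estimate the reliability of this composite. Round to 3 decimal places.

Var(C) = 0.5² + 2.3² + 0.4² + 2.1² + 2·[1.15·0.54 + 0.2·0.31 + 1.05·0.53 + 0.92·0.14 + 4.83·0.69 + 0.84·0.44] = 10.11 + 10.1412 = 20.2512.
With uncorrelated errors the cross-covariances are all true-score covariance, so they carry over unchanged; only the diagonal terms shrink to ρᵢσᵢ².
True-score variance = [0.5²·0.71 + 2.3²·0.76 + 0.4²·0.79 + 2.1²·0.77] + 10.1412 = 7.72 + 10.1412 = 17.8612.
Reliability = 17.8612 / 20.2512 = 0.882.

0.882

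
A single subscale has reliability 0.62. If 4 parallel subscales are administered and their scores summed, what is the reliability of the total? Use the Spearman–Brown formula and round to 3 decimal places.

0.867

ρ_k = kρ / (1 + (k−1)ρ) = 4·0.62 / (1 + 3·0.62) = 2.480 / 2.860 = 0.867.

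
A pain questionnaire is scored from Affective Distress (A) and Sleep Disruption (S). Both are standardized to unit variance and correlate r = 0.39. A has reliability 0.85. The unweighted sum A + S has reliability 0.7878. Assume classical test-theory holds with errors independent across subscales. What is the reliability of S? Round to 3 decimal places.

Var(A+S) = 2 + 2·0.39 = 2.780.
True-score variance = ρ_A + ρ_S + 2·0.39, so 0.7878 = (0.85 + ρ_S + 0.78) / 2.780.
ρ_S = 0.7878·2.780 − 0.85 − 0.78 = 0.560.

0.560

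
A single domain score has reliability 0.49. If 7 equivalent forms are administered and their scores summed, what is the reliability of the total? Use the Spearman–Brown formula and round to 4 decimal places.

0.8706

ρ_k = kρ / (1 + (k−1)ρ) = 7·0.49 / (1 + 6·0.49) = 3.430 / 3.940 = 0.8706.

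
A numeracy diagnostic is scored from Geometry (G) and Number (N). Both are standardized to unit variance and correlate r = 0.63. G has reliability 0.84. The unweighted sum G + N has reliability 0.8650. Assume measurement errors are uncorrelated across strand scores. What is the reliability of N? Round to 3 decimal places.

Var(G+N) = 2 + 2·0.63 = 3.260.
True-score variance = ρ_G + ρ_N + 2·0.63, so 0.8650 = (0.84 + ρ_N + 1.26) / 3.260.
ρ_N = 0.8650·3.260 − 0.84 − 1.26 = 0.720.

0.720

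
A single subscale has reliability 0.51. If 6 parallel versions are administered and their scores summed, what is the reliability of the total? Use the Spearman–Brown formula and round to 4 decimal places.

ρ_k = kρ / (1 + (k−1)ρ) = 6·0.51 / (1 + 5·0.51) = 3.060 / 3.550 = 0.8620.

0.8620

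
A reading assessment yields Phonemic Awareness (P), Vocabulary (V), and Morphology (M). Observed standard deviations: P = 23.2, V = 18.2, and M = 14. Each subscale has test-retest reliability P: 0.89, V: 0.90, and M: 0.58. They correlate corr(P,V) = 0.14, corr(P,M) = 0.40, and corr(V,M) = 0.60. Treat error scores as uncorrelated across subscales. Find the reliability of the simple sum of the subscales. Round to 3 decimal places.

Var(P+V+M) = 23.2² + 18.2² + 14² + 2·[23.2·18.2·0.14 + 23.2·14·0.40 + 18.2·14·0.60] = 1065.48 + 683.827 = 1749.31.
With uncorrelated errors the cross-covariances are all true-score covariance, so they carry over unchanged; only the diagonal terms shrink to ρᵢσᵢ².
True-score variance = [23.2²·0.89 + 18.2²·0.90 + 14²·0.58] + 683.827 = 890.83 + 683.827 = 1574.66.
Reliability = 1574.66 / 1749.31 = 0.900.

0.900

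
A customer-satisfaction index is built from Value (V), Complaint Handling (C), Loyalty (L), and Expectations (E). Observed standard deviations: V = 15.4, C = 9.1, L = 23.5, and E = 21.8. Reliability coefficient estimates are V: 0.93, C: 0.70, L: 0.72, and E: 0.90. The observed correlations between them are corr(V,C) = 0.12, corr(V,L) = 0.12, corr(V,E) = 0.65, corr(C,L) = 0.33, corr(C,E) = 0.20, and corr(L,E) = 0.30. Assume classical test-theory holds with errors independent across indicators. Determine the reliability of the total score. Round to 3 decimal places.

Var(V+C+L+E) = 15.4² + 9.1² + 23.5² + 21.8² + 2·[15.4·9.1·0.12 + 15.4·23.5·0.12 + 15.4·21.8·0.65 + 9.1·23.5·0.33 + 9.1·21.8·0.20 + 23.5·21.8·0.30] = 1347.46 + 1084.8 = 2432.26.
With uncorrelated errors the cross-covariances are all true-score covariance, so they carry over unchanged; only the diagonal terms shrink to ρᵢσᵢ².
True-score variance = [15.4²·0.93 + 9.1²·0.70 + 23.5²·0.72 + 21.8²·0.90] + 1084.8 = 1103.86 + 1084.8 = 2188.66.
Reliability = 2188.66 / 2432.26 = 0.900.

0.900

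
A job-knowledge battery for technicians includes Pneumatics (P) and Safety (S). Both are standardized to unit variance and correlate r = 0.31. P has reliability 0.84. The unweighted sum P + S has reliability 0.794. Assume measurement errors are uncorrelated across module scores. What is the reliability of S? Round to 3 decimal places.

0.620

Var(P+S) = 2 + 2·0.31 = 2.620.
True-score variance = ρ_P + ρ_S + 2·0.31, so 0.794 = (0.84 + ρ_S + 0.62) / 2.620.
ρ_S = 0.794·2.620 − 0.84 − 0.62 = 0.620.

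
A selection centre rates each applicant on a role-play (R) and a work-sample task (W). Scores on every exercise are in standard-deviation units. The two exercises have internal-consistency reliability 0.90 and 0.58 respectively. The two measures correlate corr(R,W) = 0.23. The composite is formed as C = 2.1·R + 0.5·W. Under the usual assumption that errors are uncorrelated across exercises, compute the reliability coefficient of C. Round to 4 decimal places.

0.8938

Var(C) = 2.1² + 0.5² + 2·[1.05·0.23] = 4.66 + 0.483 = 5.143.
With uncorrelated errors the cross-covariances are all true-score covariance, so they carry over unchanged; only the diagonal terms shrink to ρᵢσᵢ².
True-score variance = [2.1²·0.90 + 0.5²·0.58] + 0.483 = 4.114 + 0.483 = 4.597.
Reliability = 4.597 / 5.143 = 0.8938.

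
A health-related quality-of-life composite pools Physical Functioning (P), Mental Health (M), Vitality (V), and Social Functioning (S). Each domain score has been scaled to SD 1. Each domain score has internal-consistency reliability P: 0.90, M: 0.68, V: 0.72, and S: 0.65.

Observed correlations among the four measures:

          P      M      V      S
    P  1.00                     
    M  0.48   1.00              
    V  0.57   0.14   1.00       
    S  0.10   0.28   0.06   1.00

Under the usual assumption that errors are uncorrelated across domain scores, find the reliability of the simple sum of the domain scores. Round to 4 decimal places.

0.8554

Var(P+M+V+S) = 4 + 2·[0.48 + 0.57 + 0.10 + 0.14 + 0.28 + 0.06] = 4 + 3.26 = 7.26.
With uncorrelated errors the cross-covariances are all true-score covariance, so they carry over unchanged; only the diagonal terms shrink to ρᵢσᵢ².
True-score variance = [0.90 + 0.68 + 0.72 + 0.65] + 3.26 = 2.95 + 3.26 = 6.21.
Reliability = 6.21 / 7.26 = 0.8554.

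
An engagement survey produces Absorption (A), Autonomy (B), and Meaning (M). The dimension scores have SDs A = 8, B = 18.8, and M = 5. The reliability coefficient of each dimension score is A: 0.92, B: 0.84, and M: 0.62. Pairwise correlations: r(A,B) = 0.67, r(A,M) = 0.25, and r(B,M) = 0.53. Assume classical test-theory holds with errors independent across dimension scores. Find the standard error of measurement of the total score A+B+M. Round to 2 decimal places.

8.44

Var(total) = 442.44 + 321.176 = 763.616.
True-score variance = 371.27 + 321.176 = 692.446, so reliability = 0.9068.
Error variance = 763.616 − 692.446 = 71.1704; SEM = √71.1704 = 8.44.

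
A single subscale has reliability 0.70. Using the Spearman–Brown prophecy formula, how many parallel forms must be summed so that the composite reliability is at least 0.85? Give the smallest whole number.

3

k ≥ ρ*(1−ρ₁)/(ρ₁(1−ρ*)) = 0.85·0.30 / (0.70·0.15) = 2.429.
Smallest integer k = 3.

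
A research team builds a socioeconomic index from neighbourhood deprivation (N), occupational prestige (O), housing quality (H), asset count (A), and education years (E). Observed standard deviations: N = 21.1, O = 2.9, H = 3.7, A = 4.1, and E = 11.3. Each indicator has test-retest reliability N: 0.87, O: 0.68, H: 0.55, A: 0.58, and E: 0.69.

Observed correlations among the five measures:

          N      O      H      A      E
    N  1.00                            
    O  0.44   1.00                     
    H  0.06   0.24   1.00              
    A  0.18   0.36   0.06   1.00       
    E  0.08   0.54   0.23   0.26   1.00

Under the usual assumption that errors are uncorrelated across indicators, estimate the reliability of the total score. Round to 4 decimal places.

0.8648

Var(N+O+H+A+E) = 21.1² + 2.9² + 3.7² + 4.1² + 11.3² + 2·[21.1·2.9·0.44 + 21.1·3.7·0.06 + 21.1·4.1·0.18 + 21.1·11.3·0.08 + 2.9·3.7·0.24 + 2.9·4.1·0.36 + 2.9·11.3·0.54 + 3.7·4.1·0.06 + 3.7·11.3·0.23 + 4.1·11.3·0.26] = 611.81 + 226.755 = 838.565.
Under uncorrelated errors the observed covariances equal the true-score covariances, so only the own-variance terms attenuate.
True-score variance = [21.1²·0.87 + 2.9²·0.68 + 3.7²·0.55 + 4.1²·0.58 + 11.3²·0.69] + 226.755 = 498.437 + 226.755 = 725.192.
Reliability = 725.192 / 838.565 = 0.8648.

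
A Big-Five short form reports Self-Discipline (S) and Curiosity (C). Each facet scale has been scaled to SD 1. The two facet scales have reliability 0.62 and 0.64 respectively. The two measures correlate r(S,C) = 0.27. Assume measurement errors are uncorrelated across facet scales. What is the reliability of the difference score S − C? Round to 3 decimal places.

0.493

Var(S−C) = 1 + 1 − 2·0.27 = 2 − 0.54 = 1.46.
Under uncorrelated errors the observed covariances equal the true-score covariances, so only the own-variance terms attenuate.
True-score variance = [0.62 + 0.64] − 0.54 = 1.26 − 0.54 = 0.72.
Reliability = 0.72 / 1.46 = 0.493.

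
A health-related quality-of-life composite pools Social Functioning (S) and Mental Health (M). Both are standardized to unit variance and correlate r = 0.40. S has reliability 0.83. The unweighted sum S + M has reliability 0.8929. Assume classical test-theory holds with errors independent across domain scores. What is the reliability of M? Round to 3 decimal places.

0.870

Var(S+M) = 2 + 2·0.40 = 2.800.
True-score variance = ρ_S + ρ_M + 2·0.40, so 0.8929 = (0.83 + ρ_M + 0.80) / 2.800.
ρ_M = 0.8929·2.800 − 0.83 − 0.80 = 0.870.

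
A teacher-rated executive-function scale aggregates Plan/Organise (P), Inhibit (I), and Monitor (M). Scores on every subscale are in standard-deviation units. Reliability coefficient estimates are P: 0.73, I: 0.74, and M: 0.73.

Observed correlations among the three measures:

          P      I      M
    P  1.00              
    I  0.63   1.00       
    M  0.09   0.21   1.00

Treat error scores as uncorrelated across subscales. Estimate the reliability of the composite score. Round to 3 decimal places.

0.835

Var(P+I+M) = 3 + 2·[0.63 + 0.09 + 0.21] = 3 + 1.86 = 4.86.
Because errors are independent across components, Cov(Tᵢ,Tⱼ) = Cov(Xᵢ,Xⱼ); the off-diagonal part of the true-score variance is the same as above.
True-score variance = [0.73 + 0.74 + 0.73] + 1.86 = 2.2 + 1.86 = 4.06.
Reliability = 4.06 / 4.86 = 0.835.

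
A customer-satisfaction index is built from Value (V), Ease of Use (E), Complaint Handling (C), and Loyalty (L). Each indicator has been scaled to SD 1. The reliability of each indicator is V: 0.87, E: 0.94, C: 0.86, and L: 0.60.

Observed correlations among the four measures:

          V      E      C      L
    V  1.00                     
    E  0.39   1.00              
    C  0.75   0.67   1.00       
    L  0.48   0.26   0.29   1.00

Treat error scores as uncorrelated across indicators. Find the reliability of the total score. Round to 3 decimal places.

Var(V+E+C+L) = 4 + 2·[0.39 + 0.75 + 0.48 + 0.67 + 0.26 + 0.29] = 4 + 5.68 = 9.68.
Under uncorrelated errors the observed covariances equal the true-score covariances, so only the own-variance terms attenuate.
True-score variance = [0.87 + 0.94 + 0.86 + 0.60] + 5.68 = 3.27 + 5.68 = 8.95.
Reliability = 8.95 / 9.68 = 0.925.

0.925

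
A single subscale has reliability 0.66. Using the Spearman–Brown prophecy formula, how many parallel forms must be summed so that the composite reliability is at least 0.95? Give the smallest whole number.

k ≥ ρ*(1−ρ₁)/(ρ₁(1−ρ*)) = 0.95·0.34 / (0.66·0.05) = 9.788.
Smallest integer k = 10.

10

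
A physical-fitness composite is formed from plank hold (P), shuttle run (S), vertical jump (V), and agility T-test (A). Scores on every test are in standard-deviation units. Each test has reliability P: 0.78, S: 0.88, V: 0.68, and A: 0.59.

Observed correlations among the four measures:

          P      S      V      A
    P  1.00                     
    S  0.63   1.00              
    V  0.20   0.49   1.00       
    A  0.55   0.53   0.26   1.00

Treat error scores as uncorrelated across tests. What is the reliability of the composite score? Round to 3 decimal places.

0.885

Var(P+S+V+A) = 4 + 2·[0.63 + 0.20 + 0.55 + 0.49 + 0.53 + 0.26] = 4 + 5.32 = 9.32.
Because errors are independent across components, Cov(Tᵢ,Tⱼ) = Cov(Xᵢ,Xⱼ); the off-diagonal part of the true-score variance is the same as above.
True-score variance = [0.78 + 0.88 + 0.68 + 0.59] + 5.32 = 2.93 + 5.32 = 8.25.
Reliability = 8.25 / 9.32 = 0.885.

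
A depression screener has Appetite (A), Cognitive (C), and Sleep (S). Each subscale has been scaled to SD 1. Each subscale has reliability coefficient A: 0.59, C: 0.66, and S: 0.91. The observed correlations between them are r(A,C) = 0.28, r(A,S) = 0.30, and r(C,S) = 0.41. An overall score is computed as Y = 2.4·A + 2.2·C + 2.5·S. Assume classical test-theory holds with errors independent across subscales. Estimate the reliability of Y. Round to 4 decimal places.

0.8363

Var(Y) = 2.4² + 2.2² + 2.5² + 2·[5.28·0.28 + 6·0.30 + 5.5·0.41] = 16.85 + 11.0668 = 27.9168.
Under uncorrelated errors the observed covariances equal the true-score covariances, so only the own-variance terms attenuate.
True-score variance = [2.4²·0.59 + 2.2²·0.66 + 2.5²·0.91] + 11.0668 = 12.2803 + 11.0668 = 23.3471.
Reliability = 23.3471 / 27.9168 = 0.8363.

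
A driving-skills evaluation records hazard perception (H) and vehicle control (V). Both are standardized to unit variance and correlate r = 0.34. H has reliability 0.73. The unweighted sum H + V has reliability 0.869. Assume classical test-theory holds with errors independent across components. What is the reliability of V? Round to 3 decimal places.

Var(H+V) = 2 + 2·0.34 = 2.680.
True-score variance = ρ_H + ρ_V + 2·0.34, so 0.869 = (0.73 + ρ_V + 0.68) / 2.680.
ρ_V = 0.869·2.680 − 0.73 − 0.68 = 0.919.

0.919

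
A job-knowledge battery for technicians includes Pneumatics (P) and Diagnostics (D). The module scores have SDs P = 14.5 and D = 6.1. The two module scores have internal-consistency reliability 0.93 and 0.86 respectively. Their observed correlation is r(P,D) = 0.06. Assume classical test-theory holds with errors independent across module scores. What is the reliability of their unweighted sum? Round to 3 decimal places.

Var(P+D) = 14.5² + 6.1² + 2·[14.5·6.1·0.06] = 247.46 + 10.614 = 258.074.
With uncorrelated errors the cross-covariances are all true-score covariance, so they carry over unchanged; only the diagonal terms shrink to ρᵢσᵢ².
True-score variance = [14.5²·0.93 + 6.1²·0.86] + 10.614 = 227.533 + 10.614 = 238.147.
Reliability = 238.147 / 258.074 = 0.923.

0.923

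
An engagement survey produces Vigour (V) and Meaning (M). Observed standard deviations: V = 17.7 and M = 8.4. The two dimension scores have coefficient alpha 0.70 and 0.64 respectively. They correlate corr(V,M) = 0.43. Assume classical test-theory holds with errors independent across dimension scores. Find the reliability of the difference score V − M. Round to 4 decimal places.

Var(V−M) = 17.7² + 8.4² − 2·17.7·8.4·0.43 = 383.85 − 127.865 = 255.985.
Under uncorrelated errors the observed covariances equal the true-score covariances, so only the own-variance terms attenuate.
True-score variance = [17.7²·0.70 + 8.4²·0.64] − 127.865 = 264.461 − 127.865 = 136.597.
Reliability = 136.597 / 255.985 = 0.5336.

0.5336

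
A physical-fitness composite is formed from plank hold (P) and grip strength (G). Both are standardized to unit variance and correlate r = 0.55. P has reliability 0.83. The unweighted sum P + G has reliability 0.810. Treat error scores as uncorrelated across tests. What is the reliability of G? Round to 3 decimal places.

0.581

Var(P+G) = 2 + 2·0.55 = 3.100.
True-score variance = ρ_P + ρ_G + 2·0.55, so 0.810 = (0.83 + ρ_G + 1.10) / 3.100.
ρ_G = 0.810·3.100 − 0.83 − 1.10 = 0.581.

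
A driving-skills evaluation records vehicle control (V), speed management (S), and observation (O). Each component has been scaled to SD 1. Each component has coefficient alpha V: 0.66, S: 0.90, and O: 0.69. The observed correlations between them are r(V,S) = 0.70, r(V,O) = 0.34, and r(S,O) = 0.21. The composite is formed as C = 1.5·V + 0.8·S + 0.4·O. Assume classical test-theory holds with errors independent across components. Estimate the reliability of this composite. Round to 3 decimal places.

Var(C) = 1.5² + 0.8² + 0.4² + 2·[1.2·0.70 + 0.6·0.34 + 0.32·0.21] = 3.05 + 2.2224 = 5.2724.
With uncorrelated errors the cross-covariances are all true-score covariance, so they carry over unchanged; only the diagonal terms shrink to ρᵢσᵢ².
True-score variance = [1.5²·0.66 + 0.8²·0.90 + 0.4²·0.69] + 2.2224 = 2.1714 + 2.2224 = 4.3938.
Reliability = 4.3938 / 5.2724 = 0.833.

0.833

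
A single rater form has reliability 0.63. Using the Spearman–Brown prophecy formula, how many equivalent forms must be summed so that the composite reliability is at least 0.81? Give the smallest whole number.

3

k ≥ ρ*(1−ρ₁)/(ρ₁(1−ρ*)) = 0.81·0.37 / (0.63·0.19) = 2.504.
Smallest integer k = 3.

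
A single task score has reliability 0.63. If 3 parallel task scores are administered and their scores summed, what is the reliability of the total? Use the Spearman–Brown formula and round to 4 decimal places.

ρ_k = kρ / (1 + (k−1)ρ) = 3·0.63 / (1 + 2·0.63) = 1.890 / 2.260 = 0.8363.

0.8363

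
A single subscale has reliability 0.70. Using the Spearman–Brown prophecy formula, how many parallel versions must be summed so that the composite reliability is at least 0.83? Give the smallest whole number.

3

k ≥ ρ*(1−ρ₁)/(ρ₁(1−ρ*)) = 0.83·0.30 / (0.70·0.17) = 2.092.
Smallest integer k = 3.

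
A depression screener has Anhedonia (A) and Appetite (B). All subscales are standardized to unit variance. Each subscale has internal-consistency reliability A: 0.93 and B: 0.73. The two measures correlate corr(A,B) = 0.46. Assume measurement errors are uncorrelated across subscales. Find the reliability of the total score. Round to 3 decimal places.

0.884

Var(A+B) = 2 + 2·[0.46] = 2 + 0.92 = 2.92.
With uncorrelated errors the cross-covariances are all true-score covariance, so they carry over unchanged; only the diagonal terms shrink to ρᵢσᵢ².
True-score variance = [0.93 + 0.73] + 0.92 = 1.66 + 0.92 = 2.58.
Reliability = 2.58 / 2.92 = 0.884.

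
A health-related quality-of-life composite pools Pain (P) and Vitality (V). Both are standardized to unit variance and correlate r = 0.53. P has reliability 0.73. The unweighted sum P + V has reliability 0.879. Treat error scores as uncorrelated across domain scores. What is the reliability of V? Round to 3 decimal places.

Var(P+V) = 2 + 2·0.53 = 3.060.
True-score variance = ρ_P + ρ_V + 2·0.53, so 0.879 = (0.73 + ρ_V + 1.06) / 3.060.
ρ_V = 0.879·3.060 − 0.73 − 1.06 = 0.900.

0.900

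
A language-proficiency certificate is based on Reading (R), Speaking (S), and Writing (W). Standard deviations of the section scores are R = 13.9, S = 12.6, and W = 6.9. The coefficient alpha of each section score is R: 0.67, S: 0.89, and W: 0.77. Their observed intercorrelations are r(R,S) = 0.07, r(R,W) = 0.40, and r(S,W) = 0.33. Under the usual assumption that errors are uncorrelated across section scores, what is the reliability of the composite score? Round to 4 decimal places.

0.8349

Var(R+S+W) = 13.9² + 12.6² + 6.9² + 2·[13.9·12.6·0.07 + 13.9·6.9·0.40 + 12.6·6.9·0.33] = 399.58 + 158.628 = 558.208.
Under uncorrelated errors the observed covariances equal the true-score covariances, so only the own-variance terms attenuate.
True-score variance = [13.9²·0.67 + 12.6²·0.89 + 6.9²·0.77] + 158.628 = 307.407 + 158.628 = 466.035.
Reliability = 466.035 / 558.208 = 0.8349.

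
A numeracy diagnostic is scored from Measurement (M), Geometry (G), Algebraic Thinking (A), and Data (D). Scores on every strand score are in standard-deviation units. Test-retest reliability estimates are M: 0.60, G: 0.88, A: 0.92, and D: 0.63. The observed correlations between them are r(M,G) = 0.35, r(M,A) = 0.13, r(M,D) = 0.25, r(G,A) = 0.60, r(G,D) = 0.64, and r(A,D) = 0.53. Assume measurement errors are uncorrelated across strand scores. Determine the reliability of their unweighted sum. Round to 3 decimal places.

Var(M+G+A+D) = 4 + 2·[0.35 + 0.13 + 0.25 + 0.60 + 0.64 + 0.53] = 4 + 5 = 9.
Because errors are independent across components, Cov(Tᵢ,Tⱼ) = Cov(Xᵢ,Xⱼ); the off-diagonal part of the true-score variance is the same as above.
True-score variance = [0.60 + 0.88 + 0.92 + 0.63] + 5 = 3.03 + 5 = 8.03.
Reliability = 8.03 / 9 = 0.892.

0.892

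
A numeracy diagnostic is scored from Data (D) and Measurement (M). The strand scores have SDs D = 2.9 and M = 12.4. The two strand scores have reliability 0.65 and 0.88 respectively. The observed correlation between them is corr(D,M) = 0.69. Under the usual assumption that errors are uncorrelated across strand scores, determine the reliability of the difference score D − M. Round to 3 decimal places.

0.810

Var(D−M) = 2.9² + 12.4² − 2·2.9·12.4·0.69 = 162.17 − 49.6248 = 112.545.
Because errors are independent across components, Cov(Tᵢ,Tⱼ) = Cov(Xᵢ,Xⱼ); the off-diagonal part of the true-score variance is the same as above.
True-score variance = [2.9²·0.65 + 12.4²·0.88] − 49.6248 = 140.775 − 49.6248 = 91.1505.
Reliability = 91.1505 / 112.545 = 0.810.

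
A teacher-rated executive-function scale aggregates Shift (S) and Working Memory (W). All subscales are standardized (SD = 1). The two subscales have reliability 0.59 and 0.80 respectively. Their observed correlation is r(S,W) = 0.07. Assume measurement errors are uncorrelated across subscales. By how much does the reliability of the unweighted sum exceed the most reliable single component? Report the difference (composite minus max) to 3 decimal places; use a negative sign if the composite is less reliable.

Var(sum) = 2 + 0.14 = 2.14; true-score variance = 1.39 + 0.14 = 1.53; composite reliability = 0.7150.
Max component reliability = 0.8000.
Difference = 0.7150 − 0.8000 = -0.085.

-0.085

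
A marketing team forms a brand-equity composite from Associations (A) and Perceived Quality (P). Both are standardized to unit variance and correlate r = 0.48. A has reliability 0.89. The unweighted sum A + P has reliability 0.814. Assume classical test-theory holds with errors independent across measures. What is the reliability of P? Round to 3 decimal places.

0.559

Var(A+P) = 2 + 2·0.48 = 2.960.
True-score variance = ρ_A + ρ_P + 2·0.48, so 0.814 = (0.89 + ρ_P + 0.96) / 2.960.
ρ_P = 0.814·2.960 − 0.89 − 0.96 = 0.559.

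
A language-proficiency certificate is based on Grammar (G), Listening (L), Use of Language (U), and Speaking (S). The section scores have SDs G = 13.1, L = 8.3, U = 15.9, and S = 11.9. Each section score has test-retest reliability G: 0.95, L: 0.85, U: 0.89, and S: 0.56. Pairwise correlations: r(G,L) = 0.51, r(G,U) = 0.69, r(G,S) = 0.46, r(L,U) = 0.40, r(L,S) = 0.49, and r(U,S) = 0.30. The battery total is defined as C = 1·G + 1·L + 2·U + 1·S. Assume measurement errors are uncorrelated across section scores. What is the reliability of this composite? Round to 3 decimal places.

0.930

Var(C) = 13.1² + 8.3² + 2²·15.9² + 11.9² + 2·[13.1·8.3·0.51 + 2·13.1·15.9·0.69 + 13.1·11.9·0.46 + 2·8.3·15.9·0.40 + 8.3·11.9·0.49 + 2·15.9·11.9·0.30] = 1393.35 + 1364.2 = 2757.55.
With uncorrelated errors the cross-covariances are all true-score covariance, so they carry over unchanged; only the diagonal terms shrink to ρᵢσᵢ².
True-score variance = [13.1²·0.95 + 8.3²·0.85 + 2²·15.9²·0.89 + 11.9²·0.56] + 1364.2 = 1200.89 + 1364.2 = 2565.09.
Reliability = 2565.09 / 2757.55 = 0.930.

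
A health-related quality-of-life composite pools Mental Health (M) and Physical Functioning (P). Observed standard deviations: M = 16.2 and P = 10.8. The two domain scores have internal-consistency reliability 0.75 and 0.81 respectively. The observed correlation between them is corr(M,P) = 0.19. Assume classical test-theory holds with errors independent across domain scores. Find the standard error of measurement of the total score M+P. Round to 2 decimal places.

Var(total) = 379.08 + 66.4848 = 445.565.
True-score variance = 291.308 + 66.4848 = 357.793, so reliability = 0.8030.
Error variance = 445.565 − 357.793 = 87.7716; SEM = √87.7716 = 9.37.

9.37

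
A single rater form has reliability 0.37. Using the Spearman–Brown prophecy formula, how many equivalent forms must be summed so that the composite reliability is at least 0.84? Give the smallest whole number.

9

k ≥ ρ*(1−ρ₁)/(ρ₁(1−ρ*)) = 0.84·0.63 / (0.37·0.16) = 8.939.
Smallest integer k = 9.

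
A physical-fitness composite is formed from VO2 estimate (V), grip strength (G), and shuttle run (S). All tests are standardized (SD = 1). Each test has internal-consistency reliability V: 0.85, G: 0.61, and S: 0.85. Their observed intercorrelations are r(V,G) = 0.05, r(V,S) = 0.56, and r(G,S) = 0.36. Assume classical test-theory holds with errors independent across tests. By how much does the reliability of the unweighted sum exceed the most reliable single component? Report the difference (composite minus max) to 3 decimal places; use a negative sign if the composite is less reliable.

0.010

Var(sum) = 3 + 1.94 = 4.94; true-score variance = 2.31 + 1.94 = 4.25; composite reliability = 0.8603.
Max component reliability = 0.8500.
Difference = 0.8603 − 0.8500 = 0.010.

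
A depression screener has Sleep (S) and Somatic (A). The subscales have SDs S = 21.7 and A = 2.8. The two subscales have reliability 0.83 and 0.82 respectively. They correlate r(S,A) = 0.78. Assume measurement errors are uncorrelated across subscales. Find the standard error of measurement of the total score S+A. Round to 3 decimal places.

Var(total) = 478.73 + 94.7856 = 573.516.
True-score variance = 397.267 + 94.7856 = 492.053, so reliability = 0.8580.
Error variance = 573.516 − 492.053 = 81.4625; SEM = √81.4625 = 9.026.

9.026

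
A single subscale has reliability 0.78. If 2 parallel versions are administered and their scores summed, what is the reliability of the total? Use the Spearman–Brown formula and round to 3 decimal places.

0.876

ρ_k = kρ / (1 + (k−1)ρ) = 2·0.78 / (1 + 1·0.78) = 1.560 / 1.780 = 0.876.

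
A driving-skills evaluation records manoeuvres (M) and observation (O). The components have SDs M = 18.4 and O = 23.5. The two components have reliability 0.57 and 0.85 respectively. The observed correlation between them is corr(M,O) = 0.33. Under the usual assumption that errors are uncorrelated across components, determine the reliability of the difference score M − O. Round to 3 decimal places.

Var(M−O) = 18.4² + 23.5² − 2·18.4·23.5·0.33 = 890.81 − 285.384 = 605.426.
With uncorrelated errors the cross-covariances are all true-score covariance, so they carry over unchanged; only the diagonal terms shrink to ρᵢσᵢ².
True-score variance = [18.4²·0.57 + 23.5²·0.85] − 285.384 = 662.392 − 285.384 = 377.008.
Reliability = 377.008 / 605.426 = 0.623.

0.623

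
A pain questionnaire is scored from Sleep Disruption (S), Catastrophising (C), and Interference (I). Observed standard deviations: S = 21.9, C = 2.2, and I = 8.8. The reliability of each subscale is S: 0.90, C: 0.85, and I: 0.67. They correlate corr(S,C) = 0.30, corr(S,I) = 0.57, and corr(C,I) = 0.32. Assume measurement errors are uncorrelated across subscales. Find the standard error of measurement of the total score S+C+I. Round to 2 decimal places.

Var(total) = 561.89 + 260.999 = 822.889.
True-score variance = 487.648 + 260.999 = 748.647, so reliability = 0.9098.
Error variance = 822.889 − 748.647 = 74.2422; SEM = √74.2422 = 8.62.

8.62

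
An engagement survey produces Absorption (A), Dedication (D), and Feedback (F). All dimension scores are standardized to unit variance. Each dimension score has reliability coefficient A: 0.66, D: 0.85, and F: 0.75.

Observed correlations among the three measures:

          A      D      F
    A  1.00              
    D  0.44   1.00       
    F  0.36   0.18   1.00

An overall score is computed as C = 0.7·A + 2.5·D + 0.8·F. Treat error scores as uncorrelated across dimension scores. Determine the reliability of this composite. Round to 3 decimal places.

0.874

Var(C) = 0.7² + 2.5² + 0.8² + 2·[1.75·0.44 + 0.56·0.36 + 2·0.18] = 7.38 + 2.6632 = 10.0432.
Because errors are independent across components, Cov(Tᵢ,Tⱼ) = Cov(Xᵢ,Xⱼ); the off-diagonal part of the true-score variance is the same as above.
True-score variance = [0.7²·0.66 + 2.5²·0.85 + 0.8²·0.75] + 2.6632 = 6.1159 + 2.6632 = 8.7791.
Reliability = 8.7791 / 10.0432 = 0.874.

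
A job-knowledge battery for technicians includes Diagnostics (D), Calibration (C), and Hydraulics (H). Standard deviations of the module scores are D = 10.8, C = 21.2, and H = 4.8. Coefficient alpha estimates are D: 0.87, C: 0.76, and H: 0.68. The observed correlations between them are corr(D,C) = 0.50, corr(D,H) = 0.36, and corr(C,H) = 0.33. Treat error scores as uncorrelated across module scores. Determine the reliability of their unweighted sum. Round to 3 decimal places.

Var(D+C+H) = 10.8² + 21.2² + 4.8² + 2·[10.8·21.2·0.50 + 10.8·4.8·0.36 + 21.2·4.8·0.33] = 589.12 + 333.446 = 922.566.
With uncorrelated errors the cross-covariances are all true-score covariance, so they carry over unchanged; only the diagonal terms shrink to ρᵢσᵢ².
True-score variance = [10.8²·0.87 + 21.2²·0.76 + 4.8²·0.68] + 333.446 = 458.718 + 333.446 = 792.165.
Reliability = 792.165 / 922.566 = 0.859.

0.859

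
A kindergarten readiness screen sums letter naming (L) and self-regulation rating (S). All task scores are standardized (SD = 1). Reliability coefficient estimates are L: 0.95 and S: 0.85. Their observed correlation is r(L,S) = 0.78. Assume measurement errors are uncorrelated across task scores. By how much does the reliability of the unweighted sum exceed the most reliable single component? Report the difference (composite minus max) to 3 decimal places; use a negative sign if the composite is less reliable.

-0.006

Var(sum) = 2 + 1.56 = 3.56; true-score variance = 1.8 + 1.56 = 3.36; composite reliability = 0.9438.
Max component reliability = 0.9500.
Difference = 0.9438 − 0.9500 = -0.006.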